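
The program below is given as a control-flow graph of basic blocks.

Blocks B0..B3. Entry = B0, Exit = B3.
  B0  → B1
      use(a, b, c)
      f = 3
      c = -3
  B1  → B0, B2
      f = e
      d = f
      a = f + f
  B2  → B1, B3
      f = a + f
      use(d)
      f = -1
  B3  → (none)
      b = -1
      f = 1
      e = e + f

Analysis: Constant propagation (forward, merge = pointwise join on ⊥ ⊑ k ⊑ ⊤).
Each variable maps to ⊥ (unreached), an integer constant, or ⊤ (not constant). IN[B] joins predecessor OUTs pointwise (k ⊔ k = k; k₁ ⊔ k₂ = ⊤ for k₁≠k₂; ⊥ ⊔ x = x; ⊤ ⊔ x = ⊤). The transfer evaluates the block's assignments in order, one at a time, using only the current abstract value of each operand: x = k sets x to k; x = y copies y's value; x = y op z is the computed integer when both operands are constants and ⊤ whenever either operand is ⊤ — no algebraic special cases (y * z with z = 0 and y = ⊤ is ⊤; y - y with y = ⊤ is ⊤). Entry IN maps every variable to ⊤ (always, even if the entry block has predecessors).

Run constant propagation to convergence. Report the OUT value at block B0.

Answer: {a: ⊤, b: ⊤, c: -3, d: ⊤, e: ⊤, f: 3}

Working:
Per-block solution:
  B0:   IN=(all ⊤)   OUT={c:-3, f:3; rest ⊤}
  B1:   IN={c:-3; rest ⊤}   OUT={c:-3; rest ⊤}
  B2:   IN={c:-3; rest ⊤}   OUT={c:-3, f:-1; rest ⊤}
  B3:   IN={c:-3, f:-1; rest ⊤}   OUT={b:-1, c:-3, f:1; rest ⊤}

Merge at B0 (entry node, so the boundary value (all ⊤) is joined with the incoming edge(s)): IN[B0] = (all ⊤) ⊔ OUT[B1] = {a: ⊤, b: ⊤, c: ⊤, d: ⊤, e: ⊤, f: ⊤}
Applying B0's transfer function to that IN value gives OUT[B0] (row B0 above).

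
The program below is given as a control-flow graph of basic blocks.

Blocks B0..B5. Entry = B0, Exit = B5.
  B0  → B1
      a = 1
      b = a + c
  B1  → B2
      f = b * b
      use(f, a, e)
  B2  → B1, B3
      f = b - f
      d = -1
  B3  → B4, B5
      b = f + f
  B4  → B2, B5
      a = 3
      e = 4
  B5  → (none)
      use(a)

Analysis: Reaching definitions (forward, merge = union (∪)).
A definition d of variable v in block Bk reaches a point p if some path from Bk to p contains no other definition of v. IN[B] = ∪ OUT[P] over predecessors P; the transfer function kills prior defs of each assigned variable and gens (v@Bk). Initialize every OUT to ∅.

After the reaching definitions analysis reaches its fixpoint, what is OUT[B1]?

Fixpoint table:
  B0:   IN={}   OUT={a@B0, b@B0}
  B1:   IN={a@B0, a@B4, b@B0, b@B3, d@B2, e@B4, f@B2}   OUT={a@B0, a@B4, b@B0, b@B3, d@B2, e@B4, f@B1}
  B2:   IN={a@B0, a@B4, b@B0, b@B3, d@B2, e@B4, f@B1, f@B2}   OUT={a@B0, a@B4, b@B0, b@B3, d@B2, e@B4, f@B2}
  B3:   IN={a@B0, a@B4, b@B0, b@B3, d@B2, e@B4, f@B2}   OUT={a@B0, a@B4, b@B3, d@B2, e@B4, f@B2}
  B4:   IN={a@B0, a@B4, b@B3, d@B2, e@B4, f@B2}   OUT={a@B4, b@B3, d@B2, e@B4, f@B2}
  B5:   IN={a@B0, a@B4, b@B3, d@B2, e@B4, f@B2}   OUT={a@B0, a@B4, b@B3, d@B2, e@B4, f@B2}

Merge at B1: IN[B1] = OUT[B0] ⊔ OUT[B2] = {a@B0, a@B4, b@B0, b@B3, d@B2, e@B4, f@B2}
Applying B1's transfer function to that IN value gives OUT[B1] (row B1 above).

Answer: {a@B0, a@B4, b@B0, b@B3, d@B2, e@B4, f@B1}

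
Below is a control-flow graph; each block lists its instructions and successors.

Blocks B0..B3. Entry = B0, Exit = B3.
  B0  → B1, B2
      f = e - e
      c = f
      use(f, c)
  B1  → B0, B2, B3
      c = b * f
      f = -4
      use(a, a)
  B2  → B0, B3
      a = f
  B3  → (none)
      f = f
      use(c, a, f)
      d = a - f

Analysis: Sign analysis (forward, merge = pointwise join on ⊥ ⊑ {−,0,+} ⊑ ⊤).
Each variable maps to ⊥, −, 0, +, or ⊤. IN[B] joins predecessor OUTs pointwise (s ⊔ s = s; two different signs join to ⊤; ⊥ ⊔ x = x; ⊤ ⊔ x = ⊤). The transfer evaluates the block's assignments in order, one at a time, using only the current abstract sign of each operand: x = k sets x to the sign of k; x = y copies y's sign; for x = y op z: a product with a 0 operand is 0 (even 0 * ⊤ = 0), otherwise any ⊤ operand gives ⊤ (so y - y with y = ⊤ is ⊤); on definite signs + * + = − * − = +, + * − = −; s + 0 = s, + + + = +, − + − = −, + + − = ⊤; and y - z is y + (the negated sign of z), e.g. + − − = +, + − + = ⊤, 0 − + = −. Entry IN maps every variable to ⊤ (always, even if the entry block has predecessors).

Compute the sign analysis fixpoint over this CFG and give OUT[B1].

Fixpoint table:
  B0:  IN=(all ⊤)  OUT=(all ⊤)
  B1:  IN=(all ⊤)  OUT={f:-; rest ⊤}
  B2:  IN=(all ⊤)  OUT=(all ⊤)
  B3:  IN=(all ⊤)  OUT=(all ⊤)

Merge at B1: IN[B1] = OUT[B0] = {a: ⊤, b: ⊤, c: ⊤, d: ⊤, e: ⊤, f: ⊤}
Applying B1's transfer function to that IN value gives OUT[B1] (row B1 above).

Answer: {a: ⊤, b: ⊤, c: ⊤, d: ⊤, e: ⊤, f: -}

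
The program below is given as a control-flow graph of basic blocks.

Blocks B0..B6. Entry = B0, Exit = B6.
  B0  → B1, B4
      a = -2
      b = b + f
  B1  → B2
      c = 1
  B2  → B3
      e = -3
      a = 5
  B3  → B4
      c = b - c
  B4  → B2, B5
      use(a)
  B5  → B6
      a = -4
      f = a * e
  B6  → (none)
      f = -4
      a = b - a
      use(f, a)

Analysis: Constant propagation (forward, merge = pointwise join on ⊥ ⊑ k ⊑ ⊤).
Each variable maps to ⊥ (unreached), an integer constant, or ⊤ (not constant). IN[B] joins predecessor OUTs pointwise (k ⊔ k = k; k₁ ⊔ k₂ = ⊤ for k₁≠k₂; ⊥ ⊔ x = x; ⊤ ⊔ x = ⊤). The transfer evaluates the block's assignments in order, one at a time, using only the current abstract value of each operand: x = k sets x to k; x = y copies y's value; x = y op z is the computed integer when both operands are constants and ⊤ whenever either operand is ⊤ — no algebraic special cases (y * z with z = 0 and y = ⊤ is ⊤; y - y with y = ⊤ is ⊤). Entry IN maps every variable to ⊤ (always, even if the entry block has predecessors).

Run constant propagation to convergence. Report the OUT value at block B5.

Per-block solution:
  B0:  IN=(all ⊤)  OUT={a:-2; rest ⊤}
  B1:  IN={a:-2; rest ⊤}  OUT={a:-2, c:1; rest ⊤}
  B2:  IN=(all ⊤)  OUT={a:5, e:-3; rest ⊤}
  B3:  IN={a:5, e:-3; rest ⊤}  OUT={a:5, e:-3; rest ⊤}
  B4:  IN=(all ⊤)  OUT=(all ⊤)
  B5:  IN=(all ⊤)  OUT={a:-4; rest ⊤}
  B6:  IN={a:-4; rest ⊤}  OUT={f:-4; rest ⊤}

Merge at B5: IN[B5] = OUT[B4] = {a: ⊤, b: ⊤, c: ⊤, d: ⊤, e: ⊤, f: ⊤}
Applying B5's transfer function to that IN value gives OUT[B5] (row B5 above).

Answer: {a: -4, b: ⊤, c: ⊤, d: ⊤, e: ⊤, f: ⊤}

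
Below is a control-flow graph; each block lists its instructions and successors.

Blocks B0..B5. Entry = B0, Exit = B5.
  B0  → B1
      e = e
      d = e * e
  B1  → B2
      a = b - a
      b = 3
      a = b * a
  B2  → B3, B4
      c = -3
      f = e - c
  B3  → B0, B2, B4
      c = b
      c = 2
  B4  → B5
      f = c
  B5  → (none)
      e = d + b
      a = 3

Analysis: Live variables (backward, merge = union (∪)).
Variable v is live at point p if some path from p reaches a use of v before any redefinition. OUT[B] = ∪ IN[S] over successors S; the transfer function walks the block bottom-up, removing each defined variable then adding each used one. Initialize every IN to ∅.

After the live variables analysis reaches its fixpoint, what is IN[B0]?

Per-block solution:
  B0: | IN={a, b, e} | OUT={a, b, d, e}
  B1: | IN={a, b, d, e} | OUT={a, b, d, e}
  B2: | IN={a, b, d, e} | OUT={a, b, c, d, e}
  B3: | IN={a, b, d, e} | OUT={a, b, c, d, e}
  B4: | IN={b, c, d} | OUT={b, d}
  B5: | IN={b, d} | OUT={}

Merge at B0: OUT[B0] = IN[B1] = {a, b, d, e}
Applying B0's transfer function to that OUT value gives IN[B0] (row B0 above).

Answer: {a, b, e}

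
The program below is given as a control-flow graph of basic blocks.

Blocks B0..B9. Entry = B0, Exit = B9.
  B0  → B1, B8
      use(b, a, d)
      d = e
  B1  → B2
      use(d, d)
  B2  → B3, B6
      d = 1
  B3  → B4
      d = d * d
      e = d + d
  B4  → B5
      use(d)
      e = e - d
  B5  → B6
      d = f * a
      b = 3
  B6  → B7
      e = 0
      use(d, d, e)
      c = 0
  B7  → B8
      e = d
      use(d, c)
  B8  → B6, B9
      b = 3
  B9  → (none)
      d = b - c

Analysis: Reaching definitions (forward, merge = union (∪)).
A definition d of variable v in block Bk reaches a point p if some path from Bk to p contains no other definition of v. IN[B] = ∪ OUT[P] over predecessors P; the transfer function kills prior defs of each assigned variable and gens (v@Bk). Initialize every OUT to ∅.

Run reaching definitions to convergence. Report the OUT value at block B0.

Answer: {d@B0}

Trace:
Converged values:
  B0:  IN={}  OUT={d@B0}
  B1:  IN={d@B0}  OUT={d@B0}
  B2:  IN={d@B0}  OUT={d@B2}
  B3:  IN={d@B2}  OUT={d@B3, e@B3}
  B4:  IN={d@B3, e@B3}  OUT={d@B3, e@B4}
  B5:  IN={d@B3, e@B4}  OUT={b@B5, d@B5, e@B4}
  B6:  IN={b@B5, b@B8, c@B6, d@B0, d@B2, d@B5, e@B4, e@B7}  OUT={b@B5, b@B8, c@B6, d@B0, d@B2, d@B5, e@B6}
  B7:  IN={b@B5, b@B8, c@B6, d@B0, d@B2, d@B5, e@B6}  OUT={b@B5, b@B8, c@B6, d@B0, d@B2, d@B5, e@B7}
  B8:  IN={b@B5, b@B8, c@B6, d@B0, d@B2, d@B5, e@B7}  OUT={b@B8, c@B6, d@B0, d@B2, d@B5, e@B7}
  B9:  IN={b@B8, c@B6, d@B0, d@B2, d@B5, e@B7}  OUT={b@B8, c@B6, d@B9, e@B7}

B0 is the boundary node: IN[B0] = {}
Applying B0's transfer function to that IN value gives OUT[B0] (row B0 above).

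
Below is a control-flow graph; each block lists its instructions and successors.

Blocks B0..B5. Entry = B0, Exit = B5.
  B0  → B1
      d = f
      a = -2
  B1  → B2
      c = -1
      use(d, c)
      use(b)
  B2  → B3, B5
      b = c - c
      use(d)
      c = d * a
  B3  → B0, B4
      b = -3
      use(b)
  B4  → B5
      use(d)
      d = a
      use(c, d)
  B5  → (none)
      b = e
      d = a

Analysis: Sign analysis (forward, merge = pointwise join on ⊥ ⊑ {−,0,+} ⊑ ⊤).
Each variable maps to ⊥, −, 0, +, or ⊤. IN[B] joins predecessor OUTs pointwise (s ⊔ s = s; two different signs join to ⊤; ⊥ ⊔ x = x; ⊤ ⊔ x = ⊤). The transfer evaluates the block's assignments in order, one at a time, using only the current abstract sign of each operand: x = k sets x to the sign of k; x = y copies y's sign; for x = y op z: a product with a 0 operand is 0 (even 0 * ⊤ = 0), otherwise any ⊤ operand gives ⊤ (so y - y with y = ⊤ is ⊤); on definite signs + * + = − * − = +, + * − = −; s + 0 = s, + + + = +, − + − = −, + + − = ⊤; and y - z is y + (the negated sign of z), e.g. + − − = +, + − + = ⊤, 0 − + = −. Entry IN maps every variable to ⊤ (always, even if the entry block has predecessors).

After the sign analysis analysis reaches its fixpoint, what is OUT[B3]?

Answer: {a: -, b: -, c: ⊤, d: ⊤, e: ⊤, f: ⊤}

Working:
Converged values:
  B0:   IN=(all ⊤)   OUT={a:-; rest ⊤}
  B1:   IN={a:-; rest ⊤}   OUT={a:-, c:-; rest ⊤}
  B2:   IN={a:-, c:-; rest ⊤}   OUT={a:-; rest ⊤}
  B3:   IN={a:-; rest ⊤}   OUT={a:-, b:-; rest ⊤}
  B4:   IN={a:-, b:-; rest ⊤}   OUT={a:-, b:-, d:-; rest ⊤}
  B5:   IN={a:-; rest ⊤}   OUT={a:-, d:-; rest ⊤}

Merge at B3: IN[B3] = OUT[B2] = {a: -, b: ⊤, c: ⊤, d: ⊤, e: ⊤, f: ⊤}
Applying B3's transfer function to that IN value gives OUT[B3] (row B3 above).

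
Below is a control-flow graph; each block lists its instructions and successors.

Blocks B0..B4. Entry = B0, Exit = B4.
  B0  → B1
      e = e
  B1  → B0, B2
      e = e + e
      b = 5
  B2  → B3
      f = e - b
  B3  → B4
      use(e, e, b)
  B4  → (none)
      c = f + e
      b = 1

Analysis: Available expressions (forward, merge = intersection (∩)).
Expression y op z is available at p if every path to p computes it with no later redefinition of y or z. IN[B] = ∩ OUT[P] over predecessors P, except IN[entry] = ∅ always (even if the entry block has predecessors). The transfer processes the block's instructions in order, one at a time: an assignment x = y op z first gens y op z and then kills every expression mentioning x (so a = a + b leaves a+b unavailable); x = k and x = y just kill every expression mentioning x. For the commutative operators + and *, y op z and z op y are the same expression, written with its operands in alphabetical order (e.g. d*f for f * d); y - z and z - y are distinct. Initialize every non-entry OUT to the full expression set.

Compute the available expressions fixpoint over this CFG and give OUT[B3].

Answer: {e-b}

Trace:
Fixpoint table:
  B0: | IN={} | OUT={}
  B1: | IN={} | OUT={}
  B2: | IN={} | OUT={e-b}
  B3: | IN={e-b} | OUT={e-b}
  B4: | IN={e-b} | OUT={e+f}

Merge at B3: IN[B3] = OUT[B2] = {e-b}
Applying B3's transfer function to that IN value gives OUT[B3] (row B3 above).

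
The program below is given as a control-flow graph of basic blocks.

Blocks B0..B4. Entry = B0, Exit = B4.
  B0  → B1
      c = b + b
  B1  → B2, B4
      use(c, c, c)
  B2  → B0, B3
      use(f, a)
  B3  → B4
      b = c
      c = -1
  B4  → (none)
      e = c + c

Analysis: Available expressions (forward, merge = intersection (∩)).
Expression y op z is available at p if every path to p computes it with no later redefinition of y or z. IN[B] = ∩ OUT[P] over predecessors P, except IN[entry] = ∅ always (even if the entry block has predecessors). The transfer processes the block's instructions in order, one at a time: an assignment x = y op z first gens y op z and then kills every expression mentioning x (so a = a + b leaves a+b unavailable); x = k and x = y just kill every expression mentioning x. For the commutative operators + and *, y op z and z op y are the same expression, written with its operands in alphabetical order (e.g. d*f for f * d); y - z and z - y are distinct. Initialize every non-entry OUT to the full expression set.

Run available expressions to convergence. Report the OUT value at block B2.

Converged values:
  B0:  IN={}  OUT={b+b}
  B1:  IN={b+b}  OUT={b+b}
  B2:  IN={b+b}  OUT={b+b}
  B3:  IN={b+b}  OUT={}
  B4:  IN={}  OUT={c+c}

Merge at B2: IN[B2] = OUT[B1] = {b+b}
Applying B2's transfer function to that IN value gives OUT[B2] (row B2 above).

Answer: {b+b}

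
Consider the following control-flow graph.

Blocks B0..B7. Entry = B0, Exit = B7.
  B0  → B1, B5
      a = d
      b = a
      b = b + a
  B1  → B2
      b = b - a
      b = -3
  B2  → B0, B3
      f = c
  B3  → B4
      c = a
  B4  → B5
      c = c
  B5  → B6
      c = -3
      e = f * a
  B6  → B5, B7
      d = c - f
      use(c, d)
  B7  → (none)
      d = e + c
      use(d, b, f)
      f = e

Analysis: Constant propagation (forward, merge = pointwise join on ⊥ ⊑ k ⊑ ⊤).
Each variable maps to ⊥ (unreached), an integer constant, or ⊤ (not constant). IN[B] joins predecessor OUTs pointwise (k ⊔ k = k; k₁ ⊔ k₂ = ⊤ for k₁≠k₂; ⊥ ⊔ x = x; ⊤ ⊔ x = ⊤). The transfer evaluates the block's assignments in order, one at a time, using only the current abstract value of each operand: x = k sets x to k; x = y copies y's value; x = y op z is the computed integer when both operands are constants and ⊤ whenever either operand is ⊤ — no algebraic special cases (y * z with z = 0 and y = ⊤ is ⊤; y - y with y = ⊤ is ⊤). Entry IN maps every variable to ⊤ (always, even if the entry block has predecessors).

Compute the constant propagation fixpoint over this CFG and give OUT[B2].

Answer: {a: ⊤, b: -3, c: ⊤, d: ⊤, e: ⊤, f: ⊤}

Working:
Converged values:
  B0:   IN=(all ⊤)   OUT=(all ⊤)
  B1:   IN=(all ⊤)   OUT={b:-3; rest ⊤}
  B2:   IN={b:-3; rest ⊤}   OUT={b:-3; rest ⊤}
  B3:   IN={b:-3; rest ⊤}   OUT={b:-3; rest ⊤}
  B4:   IN={b:-3; rest ⊤}   OUT={b:-3; rest ⊤}
  B5:   IN=(all ⊤)   OUT={c:-3; rest ⊤}
  B6:   IN={c:-3; rest ⊤}   OUT={c:-3; rest ⊤}
  B7:   IN={c:-3; rest ⊤}   OUT={c:-3; rest ⊤}

Merge at B2: IN[B2] = OUT[B1] = {a: ⊤, b: -3, c: ⊤, d: ⊤, e: ⊤, f: ⊤}
Applying B2's transfer function to that IN value gives OUT[B2] (row B2 above).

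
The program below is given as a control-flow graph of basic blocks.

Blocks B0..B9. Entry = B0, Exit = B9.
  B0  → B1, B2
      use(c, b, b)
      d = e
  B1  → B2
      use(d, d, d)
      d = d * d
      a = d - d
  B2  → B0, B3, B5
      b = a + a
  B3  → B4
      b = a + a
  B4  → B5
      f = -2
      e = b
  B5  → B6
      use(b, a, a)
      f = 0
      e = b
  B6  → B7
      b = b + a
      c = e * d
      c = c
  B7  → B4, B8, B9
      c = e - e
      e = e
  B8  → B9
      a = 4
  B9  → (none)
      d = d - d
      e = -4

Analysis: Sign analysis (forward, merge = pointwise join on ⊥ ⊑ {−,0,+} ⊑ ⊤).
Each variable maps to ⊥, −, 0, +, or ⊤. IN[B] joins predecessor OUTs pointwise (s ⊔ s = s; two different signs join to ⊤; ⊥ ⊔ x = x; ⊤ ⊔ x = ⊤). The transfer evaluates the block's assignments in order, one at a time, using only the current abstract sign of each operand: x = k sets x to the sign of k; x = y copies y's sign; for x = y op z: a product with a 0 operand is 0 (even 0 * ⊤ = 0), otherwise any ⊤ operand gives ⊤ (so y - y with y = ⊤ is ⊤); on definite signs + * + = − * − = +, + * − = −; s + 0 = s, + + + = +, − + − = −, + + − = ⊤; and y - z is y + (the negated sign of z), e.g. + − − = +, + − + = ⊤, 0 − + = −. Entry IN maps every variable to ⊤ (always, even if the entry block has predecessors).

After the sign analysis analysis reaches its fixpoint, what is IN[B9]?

Fixpoint table:
  B0: | IN=(all ⊤) | OUT=(all ⊤)
  B1: | IN=(all ⊤) | OUT=(all ⊤)
  B2: | IN=(all ⊤) | OUT=(all ⊤)
  B3: | IN=(all ⊤) | OUT=(all ⊤)
  B4: | IN=(all ⊤) | OUT={f:-; rest ⊤}
  B5: | IN=(all ⊤) | OUT={f:0; rest ⊤}
  B6: | IN={f:0; rest ⊤} | OUT={f:0; rest ⊤}
  B7: | IN={f:0; rest ⊤} | OUT={f:0; rest ⊤}
  B8: | IN={f:0; rest ⊤} | OUT={a:+, f:0; rest ⊤}
  B9: | IN={f:0; rest ⊤} | OUT={e:-, f:0; rest ⊤}

Merge at B9: IN[B9] = OUT[B7] ⊔ OUT[B8] = {a: ⊤, b: ⊤, c: ⊤, d: ⊤, e: ⊤, f: 0}

Answer: {a: ⊤, b: ⊤, c: ⊤, d: ⊤, e: ⊤, f: 0}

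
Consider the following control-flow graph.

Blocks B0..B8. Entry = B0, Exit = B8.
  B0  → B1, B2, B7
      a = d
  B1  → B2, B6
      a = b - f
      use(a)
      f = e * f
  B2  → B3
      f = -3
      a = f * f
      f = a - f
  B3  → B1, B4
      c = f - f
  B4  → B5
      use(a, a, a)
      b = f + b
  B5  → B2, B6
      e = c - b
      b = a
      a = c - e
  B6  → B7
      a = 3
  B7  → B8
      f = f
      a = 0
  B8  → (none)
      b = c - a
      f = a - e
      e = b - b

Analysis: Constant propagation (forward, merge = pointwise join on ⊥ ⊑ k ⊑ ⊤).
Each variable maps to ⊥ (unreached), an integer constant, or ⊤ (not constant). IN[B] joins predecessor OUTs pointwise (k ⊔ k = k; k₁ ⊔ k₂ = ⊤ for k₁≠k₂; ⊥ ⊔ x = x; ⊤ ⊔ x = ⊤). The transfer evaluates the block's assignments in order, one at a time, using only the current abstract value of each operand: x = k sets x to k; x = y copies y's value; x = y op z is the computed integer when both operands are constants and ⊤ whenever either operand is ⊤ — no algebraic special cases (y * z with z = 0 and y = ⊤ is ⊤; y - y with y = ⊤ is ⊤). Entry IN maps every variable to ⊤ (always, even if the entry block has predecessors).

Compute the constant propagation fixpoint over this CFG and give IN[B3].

Answer: {a: 9, b: ⊤, c: ⊤, d: ⊤, e: ⊤, f: 12}

Working:
Per-block solution:
  B0: | IN=(all ⊤) | OUT=(all ⊤)
  B1: | IN=(all ⊤) | OUT=(all ⊤)
  B2: | IN=(all ⊤) | OUT={a:9, f:12; rest ⊤}
  B3: | IN={a:9, f:12; rest ⊤} | OUT={a:9, c:0, f:12; rest ⊤}
  B4: | IN={a:9, c:0, f:12; rest ⊤} | OUT={a:9, c:0, f:12; rest ⊤}
  B5: | IN={a:9, c:0, f:12; rest ⊤} | OUT={b:9, c:0, f:12; rest ⊤}
  B6: | IN=(all ⊤) | OUT={a:3; rest ⊤}
  B7: | IN=(all ⊤) | OUT={a:0; rest ⊤}
  B8: | IN={a:0; rest ⊤} | OUT={a:0; rest ⊤}

Merge at B3: IN[B3] = OUT[B2] = {a: 9, b: ⊤, c: ⊤, d: ⊤, e: ⊤, f: 12}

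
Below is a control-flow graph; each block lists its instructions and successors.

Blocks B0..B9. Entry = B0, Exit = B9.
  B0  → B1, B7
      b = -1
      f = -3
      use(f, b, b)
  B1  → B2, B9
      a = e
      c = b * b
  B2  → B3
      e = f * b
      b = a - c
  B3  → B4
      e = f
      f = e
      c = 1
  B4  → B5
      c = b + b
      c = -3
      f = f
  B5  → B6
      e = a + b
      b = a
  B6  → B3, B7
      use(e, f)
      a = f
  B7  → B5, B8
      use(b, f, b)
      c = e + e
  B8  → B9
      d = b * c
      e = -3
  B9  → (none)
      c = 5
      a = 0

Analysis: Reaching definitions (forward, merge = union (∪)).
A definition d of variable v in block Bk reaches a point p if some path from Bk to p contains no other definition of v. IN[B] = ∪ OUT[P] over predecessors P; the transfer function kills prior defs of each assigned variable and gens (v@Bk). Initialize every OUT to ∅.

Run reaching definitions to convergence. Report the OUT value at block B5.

Fixpoint table:
  B0:   IN={}   OUT={b@B0, f@B0}
  B1:   IN={b@B0, f@B0}   OUT={a@B1, b@B0, c@B1, f@B0}
  B2:   IN={a@B1, b@B0, c@B1, f@B0}   OUT={a@B1, b@B2, c@B1, e@B2, f@B0}
  B3:   IN={a@B1, a@B6, b@B2, b@B5, c@B1, c@B4, c@B7, e@B2, e@B5, f@B0, f@B4}   OUT={a@B1, a@B6, b@B2, b@B5, c@B3, e@B3, f@B3}
  B4:   IN={a@B1, a@B6, b@B2, b@B5, c@B3, e@B3, f@B3}   OUT={a@B1, a@B6, b@B2, b@B5, c@B4, e@B3, f@B4}
  B5:   IN={a@B1, a@B6, b@B0, b@B2, b@B5, c@B4, c@B7, e@B3, e@B5, f@B0, f@B4}   OUT={a@B1, a@B6, b@B5, c@B4, c@B7, e@B5, f@B0, f@B4}
  B6:   IN={a@B1, a@B6, b@B5, c@B4, c@B7, e@B5, f@B0, f@B4}   OUT={a@B6, b@B5, c@B4, c@B7, e@B5, f@B0, f@B4}
  B7:   IN={a@B6, b@B0, b@B5, c@B4, c@B7, e@B5, f@B0, f@B4}   OUT={a@B6, b@B0, b@B5, c@B7, e@B5, f@B0, f@B4}
  B8:   IN={a@B6, b@B0, b@B5, c@B7, e@B5, f@B0, f@B4}   OUT={a@B6, b@B0, b@B5, c@B7, d@B8, e@B8, f@B0, f@B4}
  B9:   IN={a@B1, a@B6, b@B0, b@B5, c@B1, c@B7, d@B8, e@B8, f@B0, f@B4}   OUT={a@B9, b@B0, b@B5, c@B9, d@B8, e@B8, f@B0, f@B4}

Merge at B5: IN[B5] = OUT[B4] ⊔ OUT[B7] = {a@B1, a@B6, b@B0, b@B2, b@B5, c@B4, c@B7, e@B3, e@B5, f@B0, f@B4}
Applying B5's transfer function to that IN value gives OUT[B5] (row B5 above).

Answer: {a@B1, a@B6, b@B5, c@B4, c@B7, e@B5, f@B0, f@B4}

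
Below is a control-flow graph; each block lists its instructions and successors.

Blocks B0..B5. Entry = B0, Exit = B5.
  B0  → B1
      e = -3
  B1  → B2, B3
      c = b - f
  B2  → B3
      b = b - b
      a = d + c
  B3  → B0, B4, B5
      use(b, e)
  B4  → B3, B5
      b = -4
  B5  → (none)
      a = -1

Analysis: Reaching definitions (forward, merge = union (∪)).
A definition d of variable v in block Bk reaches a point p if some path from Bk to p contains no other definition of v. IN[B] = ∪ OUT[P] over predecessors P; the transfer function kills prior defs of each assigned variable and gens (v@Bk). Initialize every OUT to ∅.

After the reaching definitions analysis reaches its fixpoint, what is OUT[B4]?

Converged values:
  B0:   IN={a@B2, b@B2, b@B4, c@B1, e@B0}   OUT={a@B2, b@B2, b@B4, c@B1, e@B0}
  B1:   IN={a@B2, b@B2, b@B4, c@B1, e@B0}   OUT={a@B2, b@B2, b@B4, c@B1, e@B0}
  B2:   IN={a@B2, b@B2, b@B4, c@B1, e@B0}   OUT={a@B2, b@B2, c@B1, e@B0}
  B3:   IN={a@B2, b@B2, b@B4, c@B1, e@B0}   OUT={a@B2, b@B2, b@B4, c@B1, e@B0}
  B4:   IN={a@B2, b@B2, b@B4, c@B1, e@B0}   OUT={a@B2, b@B4, c@B1, e@B0}
  B5:   IN={a@B2, b@B2, b@B4, c@B1, e@B0}   OUT={a@B5, b@B2, b@B4, c@B1, e@B0}

Merge at B4: IN[B4] = OUT[B3] = {a@B2, b@B2, b@B4, c@B1, e@B0}
Applying B4's transfer function to that IN value gives OUT[B4] (row B4 above).

Answer: {a@B2, b@B4, c@B1, e@B0}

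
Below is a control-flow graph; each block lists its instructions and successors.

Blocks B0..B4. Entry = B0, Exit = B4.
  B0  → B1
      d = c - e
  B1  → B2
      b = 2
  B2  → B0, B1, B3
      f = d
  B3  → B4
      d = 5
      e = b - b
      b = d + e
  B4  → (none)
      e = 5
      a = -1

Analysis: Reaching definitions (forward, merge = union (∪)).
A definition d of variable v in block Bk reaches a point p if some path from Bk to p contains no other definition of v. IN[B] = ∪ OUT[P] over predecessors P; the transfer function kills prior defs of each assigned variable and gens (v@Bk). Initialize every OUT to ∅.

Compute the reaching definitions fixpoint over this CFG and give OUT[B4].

Converged values:
  B0:  IN={b@B1, d@B0, f@B2}  OUT={b@B1, d@B0, f@B2}
  B1:  IN={b@B1, d@B0, f@B2}  OUT={b@B1, d@B0, f@B2}
  B2:  IN={b@B1, d@B0, f@B2}  OUT={b@B1, d@B0, f@B2}
  B3:  IN={b@B1, d@B0, f@B2}  OUT={b@B3, d@B3, e@B3, f@B2}
  B4:  IN={b@B3, d@B3, e@B3, f@B2}  OUT={a@B4, b@B3, d@B3, e@B4, f@B2}

Merge at B4: IN[B4] = OUT[B3] = {b@B3, d@B3, e@B3, f@B2}
Applying B4's transfer function to that IN value gives OUT[B4] (row B4 above).

Answer: {a@B4, b@B3, d@B3, e@B4, f@B2}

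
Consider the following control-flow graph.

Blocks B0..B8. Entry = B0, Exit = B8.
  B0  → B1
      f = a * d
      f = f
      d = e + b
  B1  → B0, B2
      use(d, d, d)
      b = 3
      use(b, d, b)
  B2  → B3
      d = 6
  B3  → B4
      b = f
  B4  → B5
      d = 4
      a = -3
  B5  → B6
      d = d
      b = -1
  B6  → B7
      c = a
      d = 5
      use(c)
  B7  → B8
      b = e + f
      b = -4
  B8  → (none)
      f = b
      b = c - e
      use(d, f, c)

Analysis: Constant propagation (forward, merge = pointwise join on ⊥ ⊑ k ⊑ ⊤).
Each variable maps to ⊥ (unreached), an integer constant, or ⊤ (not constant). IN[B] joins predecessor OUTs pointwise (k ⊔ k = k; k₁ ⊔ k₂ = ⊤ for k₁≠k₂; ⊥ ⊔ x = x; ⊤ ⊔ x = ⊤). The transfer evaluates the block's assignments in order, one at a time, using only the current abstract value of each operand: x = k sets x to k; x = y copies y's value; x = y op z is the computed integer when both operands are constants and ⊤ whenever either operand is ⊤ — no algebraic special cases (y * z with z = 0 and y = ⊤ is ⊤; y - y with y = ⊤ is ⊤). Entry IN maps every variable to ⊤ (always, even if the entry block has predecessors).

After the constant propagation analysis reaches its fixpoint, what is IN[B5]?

Per-block solution:
  B0: | IN=(all ⊤) | OUT=(all ⊤)
  B1: | IN=(all ⊤) | OUT={b:3; rest ⊤}
  B2: | IN={b:3; rest ⊤} | OUT={b:3, d:6; rest ⊤}
  B3: | IN={b:3, d:6; rest ⊤} | OUT={d:6; rest ⊤}
  B4: | IN={d:6; rest ⊤} | OUT={a:-3, d:4; rest ⊤}
  B5: | IN={a:-3, d:4; rest ⊤} | OUT={a:-3, b:-1, d:4; rest ⊤}
  B6: | IN={a:-3, b:-1, d:4; rest ⊤} | OUT={a:-3, b:-1, c:-3, d:5; rest ⊤}
  B7: | IN={a:-3, b:-1, c:-3, d:5; rest ⊤} | OUT={a:-3, b:-4, c:-3, d:5; rest ⊤}
  B8: | IN={a:-3, b:-4, c:-3, d:5; rest ⊤} | OUT={a:-3, c:-3, d:5, f:-4; rest ⊤}

Merge at B5: IN[B5] = OUT[B4] = {a: -3, b: ⊤, c: ⊤, d: 4, e: ⊤, f: ⊤}

Answer: {a: -3, b: ⊤, c: ⊤, d: 4, e: ⊤, f: ⊤}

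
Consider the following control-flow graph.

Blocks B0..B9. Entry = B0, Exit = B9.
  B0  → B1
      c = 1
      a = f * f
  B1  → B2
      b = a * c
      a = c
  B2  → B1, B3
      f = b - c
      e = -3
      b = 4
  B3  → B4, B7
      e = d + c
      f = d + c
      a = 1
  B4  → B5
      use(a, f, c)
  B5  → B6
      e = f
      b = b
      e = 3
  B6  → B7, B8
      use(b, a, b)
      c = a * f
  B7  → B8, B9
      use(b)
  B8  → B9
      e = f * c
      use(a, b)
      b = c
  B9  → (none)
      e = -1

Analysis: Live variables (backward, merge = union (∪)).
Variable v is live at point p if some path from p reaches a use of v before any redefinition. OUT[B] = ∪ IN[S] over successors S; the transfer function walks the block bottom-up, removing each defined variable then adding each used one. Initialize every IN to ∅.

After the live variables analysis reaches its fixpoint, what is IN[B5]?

Fixpoint table:
  B0:   IN={d, f}   OUT={a, c, d}
  B1:   IN={a, c, d}   OUT={a, b, c, d}
  B2:   IN={a, b, c, d}   OUT={a, b, c, d}
  B3:   IN={b, c, d}   OUT={a, b, c, f}
  B4:   IN={a, b, c, f}   OUT={a, b, f}
  B5:   IN={a, b, f}   OUT={a, b, f}
  B6:   IN={a, b, f}   OUT={a, b, c, f}
  B7:   IN={a, b, c, f}   OUT={a, b, c, f}
  B8:   IN={a, b, c, f}   OUT={}
  B9:   IN={}   OUT={}

Merge at B5: OUT[B5] = IN[B6] = {a, b, f}
Applying B5's transfer function to that OUT value gives IN[B5] (row B5 above).

Answer: {a, b, f}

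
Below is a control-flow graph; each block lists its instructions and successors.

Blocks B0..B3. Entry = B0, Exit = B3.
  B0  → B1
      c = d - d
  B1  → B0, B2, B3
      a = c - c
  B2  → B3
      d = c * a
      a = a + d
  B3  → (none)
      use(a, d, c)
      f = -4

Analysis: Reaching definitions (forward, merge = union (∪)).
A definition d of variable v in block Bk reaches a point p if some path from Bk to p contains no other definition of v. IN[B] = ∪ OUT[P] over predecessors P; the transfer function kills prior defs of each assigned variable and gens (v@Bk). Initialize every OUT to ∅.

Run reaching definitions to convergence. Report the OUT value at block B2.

Answer: {a@B2, c@B0, d@B2}

Derivation:
Converged values:
  B0:   IN={a@B1, c@B0}   OUT={a@B1, c@B0}
  B1:   IN={a@B1, c@B0}   OUT={a@B1, c@B0}
  B2:   IN={a@B1, c@B0}   OUT={a@B2, c@B0, d@B2}
  B3:   IN={a@B1, a@B2, c@B0, d@B2}   OUT={a@B1, a@B2, c@B0, d@B2, f@B3}

Merge at B2: IN[B2] = OUT[B1] = {a@B1, c@B0}
Applying B2's transfer function to that IN value gives OUT[B2] (row B2 above).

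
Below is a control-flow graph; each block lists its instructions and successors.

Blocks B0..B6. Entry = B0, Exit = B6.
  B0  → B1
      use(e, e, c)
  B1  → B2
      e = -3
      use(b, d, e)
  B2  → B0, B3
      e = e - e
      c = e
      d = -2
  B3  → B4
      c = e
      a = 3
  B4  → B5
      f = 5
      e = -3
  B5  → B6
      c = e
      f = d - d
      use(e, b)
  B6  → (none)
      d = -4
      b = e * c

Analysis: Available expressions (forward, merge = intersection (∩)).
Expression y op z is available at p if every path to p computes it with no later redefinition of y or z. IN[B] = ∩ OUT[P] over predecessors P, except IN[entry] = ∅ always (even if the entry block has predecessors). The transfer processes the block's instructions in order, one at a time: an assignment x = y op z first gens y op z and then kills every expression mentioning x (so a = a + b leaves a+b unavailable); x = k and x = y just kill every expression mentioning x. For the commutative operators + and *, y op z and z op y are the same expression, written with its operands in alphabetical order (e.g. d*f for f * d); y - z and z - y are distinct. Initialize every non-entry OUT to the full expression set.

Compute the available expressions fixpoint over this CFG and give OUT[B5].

Fixpoint table:
  B0: | IN={} | OUT={}
  B1: | IN={} | OUT={}
  B2: | IN={} | OUT={}
  B3: | IN={} | OUT={}
  B4: | IN={} | OUT={}
  B5: | IN={} | OUT={d-d}
  B6: | IN={d-d} | OUT={c*e}

Merge at B5: IN[B5] = OUT[B4] = {}
Applying B5's transfer function to that IN value gives OUT[B5] (row B5 above).

Answer: {d-d}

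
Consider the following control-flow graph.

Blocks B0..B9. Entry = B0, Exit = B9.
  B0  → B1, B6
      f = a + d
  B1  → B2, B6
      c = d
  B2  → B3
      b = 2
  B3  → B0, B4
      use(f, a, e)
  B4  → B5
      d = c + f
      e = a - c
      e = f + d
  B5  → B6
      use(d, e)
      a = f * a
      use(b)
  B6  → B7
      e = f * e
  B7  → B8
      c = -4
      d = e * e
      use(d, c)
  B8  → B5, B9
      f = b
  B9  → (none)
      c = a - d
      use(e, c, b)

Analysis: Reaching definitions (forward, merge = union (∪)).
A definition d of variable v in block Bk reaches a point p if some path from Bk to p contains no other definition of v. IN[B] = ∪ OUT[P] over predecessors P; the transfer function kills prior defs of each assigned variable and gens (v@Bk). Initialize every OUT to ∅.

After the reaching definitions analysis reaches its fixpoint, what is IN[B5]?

Answer: {a@B5, b@B2, c@B1, c@B7, d@B4, d@B7, e@B4, e@B6, f@B0, f@B8}

Working:
Per-block solution:
  B0:  IN={b@B2, c@B1, f@B0}  OUT={b@B2, c@B1, f@B0}
  B1:  IN={b@B2, c@B1, f@B0}  OUT={b@B2, c@B1, f@B0}
  B2:  IN={b@B2, c@B1, f@B0}  OUT={b@B2, c@B1, f@B0}
  B3:  IN={b@B2, c@B1, f@B0}  OUT={b@B2, c@B1, f@B0}
  B4:  IN={b@B2, c@B1, f@B0}  OUT={b@B2, c@B1, d@B4, e@B4, f@B0}
  B5:  IN={a@B5, b@B2, c@B1, c@B7, d@B4, d@B7, e@B4, e@B6, f@B0, f@B8}  OUT={a@B5, b@B2, c@B1, c@B7, d@B4, d@B7, e@B4, e@B6, f@B0, f@B8}
  B6:  IN={a@B5, b@B2, c@B1, c@B7, d@B4, d@B7, e@B4, e@B6, f@B0, f@B8}  OUT={a@B5, b@B2, c@B1, c@B7, d@B4, d@B7, e@B6, f@B0, f@B8}
  B7:  IN={a@B5, b@B2, c@B1, c@B7, d@B4, d@B7, e@B6, f@B0, f@B8}  OUT={a@B5, b@B2, c@B7, d@B7, e@B6, f@B0, f@B8}
  B8:  IN={a@B5, b@B2, c@B7, d@B7, e@B6, f@B0, f@B8}  OUT={a@B5, b@B2, c@B7, d@B7, e@B6, f@B8}
  B9:  IN={a@B5, b@B2, c@B7, d@B7, e@B6, f@B8}  OUT={a@B5, b@B2, c@B9, d@B7, e@B6, f@B8}

Merge at B5: IN[B5] = OUT[B4] ⊔ OUT[B8] = {a@B5, b@B2, c@B1, c@B7, d@B4, d@B7, e@B4, e@B6, f@B0, f@B8}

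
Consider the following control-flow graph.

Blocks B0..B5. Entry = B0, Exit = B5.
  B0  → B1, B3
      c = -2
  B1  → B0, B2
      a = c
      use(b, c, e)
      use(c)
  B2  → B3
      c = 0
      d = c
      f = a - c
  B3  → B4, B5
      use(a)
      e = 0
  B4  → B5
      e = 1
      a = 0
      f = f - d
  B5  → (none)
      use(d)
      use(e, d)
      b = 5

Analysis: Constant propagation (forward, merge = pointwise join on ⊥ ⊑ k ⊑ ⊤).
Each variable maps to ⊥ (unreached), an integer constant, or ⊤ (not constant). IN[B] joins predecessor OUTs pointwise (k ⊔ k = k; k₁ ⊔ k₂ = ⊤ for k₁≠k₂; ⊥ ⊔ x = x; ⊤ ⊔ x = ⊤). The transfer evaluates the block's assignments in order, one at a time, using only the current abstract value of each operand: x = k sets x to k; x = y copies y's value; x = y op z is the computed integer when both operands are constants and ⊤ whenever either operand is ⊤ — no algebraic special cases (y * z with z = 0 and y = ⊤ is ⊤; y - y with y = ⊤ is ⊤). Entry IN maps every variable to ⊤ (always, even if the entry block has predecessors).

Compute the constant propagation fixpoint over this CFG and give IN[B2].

Fixpoint table:
  B0: | IN=(all ⊤) | OUT={c:-2; rest ⊤}
  B1: | IN={c:-2; rest ⊤} | OUT={a:-2, c:-2; rest ⊤}
  B2: | IN={a:-2, c:-2; rest ⊤} | OUT={a:-2, c:0, d:0, f:-2; rest ⊤}
  B3: | IN=(all ⊤) | OUT={e:0; rest ⊤}
  B4: | IN={e:0; rest ⊤} | OUT={a:0, e:1; rest ⊤}
  B5: | IN=(all ⊤) | OUT={b:5; rest ⊤}

Merge at B2: IN[B2] = OUT[B1] = {a: -2, b: ⊤, c: -2, d: ⊤, e: ⊤, f: ⊤}

Answer: {a: -2, b: ⊤, c: -2, d: ⊤, e: ⊤, f: ⊤}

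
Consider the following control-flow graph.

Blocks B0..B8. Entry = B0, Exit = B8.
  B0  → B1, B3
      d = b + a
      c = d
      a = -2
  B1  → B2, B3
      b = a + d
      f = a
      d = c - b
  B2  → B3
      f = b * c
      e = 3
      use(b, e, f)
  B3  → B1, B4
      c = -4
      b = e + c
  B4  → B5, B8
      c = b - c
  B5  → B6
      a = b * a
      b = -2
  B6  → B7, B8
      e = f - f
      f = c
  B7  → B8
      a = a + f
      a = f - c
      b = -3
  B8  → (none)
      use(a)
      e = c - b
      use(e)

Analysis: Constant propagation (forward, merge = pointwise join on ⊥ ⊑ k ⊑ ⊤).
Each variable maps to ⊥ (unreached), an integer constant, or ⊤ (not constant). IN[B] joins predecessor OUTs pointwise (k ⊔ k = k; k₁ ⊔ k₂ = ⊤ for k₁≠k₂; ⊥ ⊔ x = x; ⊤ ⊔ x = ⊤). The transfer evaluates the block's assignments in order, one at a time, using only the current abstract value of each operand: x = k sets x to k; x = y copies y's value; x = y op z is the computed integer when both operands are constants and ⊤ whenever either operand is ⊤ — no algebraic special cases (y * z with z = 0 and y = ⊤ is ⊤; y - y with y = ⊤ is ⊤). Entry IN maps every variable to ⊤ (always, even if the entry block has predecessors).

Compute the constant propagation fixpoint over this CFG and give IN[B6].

Converged values:
  B0:   IN=(all ⊤)   OUT={a:-2; rest ⊤}
  B1:   IN={a:-2; rest ⊤}   OUT={a:-2, f:-2; rest ⊤}
  B2:   IN={a:-2, f:-2; rest ⊤}   OUT={a:-2, e:3; rest ⊤}
  B3:   IN={a:-2; rest ⊤}   OUT={a:-2, c:-4; rest ⊤}
  B4:   IN={a:-2, c:-4; rest ⊤}   OUT={a:-2; rest ⊤}
  B5:   IN={a:-2; rest ⊤}   OUT={b:-2; rest ⊤}
  B6:   IN={b:-2; rest ⊤}   OUT={b:-2; rest ⊤}
  B7:   IN={b:-2; rest ⊤}   OUT={b:-3; rest ⊤}
  B8:   IN=(all ⊤)   OUT=(all ⊤)

Merge at B6: IN[B6] = OUT[B5] = {a: ⊤, b: -2, c: ⊤, d: ⊤, e: ⊤, f: ⊤}

Answer: {a: ⊤, b: -2, c: ⊤, d: ⊤, e: ⊤, f: ⊤}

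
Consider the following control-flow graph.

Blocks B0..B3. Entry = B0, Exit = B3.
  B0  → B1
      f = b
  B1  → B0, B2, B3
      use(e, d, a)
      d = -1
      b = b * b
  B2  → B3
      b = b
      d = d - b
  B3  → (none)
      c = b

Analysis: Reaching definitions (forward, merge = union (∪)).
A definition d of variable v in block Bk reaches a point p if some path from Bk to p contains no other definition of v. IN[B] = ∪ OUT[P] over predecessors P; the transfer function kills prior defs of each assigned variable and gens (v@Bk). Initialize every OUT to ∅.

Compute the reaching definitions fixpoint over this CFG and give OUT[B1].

Answer: {b@B1, d@B1, f@B0}

Derivation:
Fixpoint table:
  B0:   IN={b@B1, d@B1, f@B0}   OUT={b@B1, d@B1, f@B0}
  B1:   IN={b@B1, d@B1, f@B0}   OUT={b@B1, d@B1, f@B0}
  B2:   IN={b@B1, d@B1, f@B0}   OUT={b@B2, d@B2, f@B0}
  B3:   IN={b@B1, b@B2, d@B1, d@B2, f@B0}   OUT={b@B1, b@B2, c@B3, d@B1, d@B2, f@B0}

Merge at B1: IN[B1] = OUT[B0] = {b@B1, d@B1, f@B0}
Applying B1's transfer function to that IN value gives OUT[B1] (row B1 above).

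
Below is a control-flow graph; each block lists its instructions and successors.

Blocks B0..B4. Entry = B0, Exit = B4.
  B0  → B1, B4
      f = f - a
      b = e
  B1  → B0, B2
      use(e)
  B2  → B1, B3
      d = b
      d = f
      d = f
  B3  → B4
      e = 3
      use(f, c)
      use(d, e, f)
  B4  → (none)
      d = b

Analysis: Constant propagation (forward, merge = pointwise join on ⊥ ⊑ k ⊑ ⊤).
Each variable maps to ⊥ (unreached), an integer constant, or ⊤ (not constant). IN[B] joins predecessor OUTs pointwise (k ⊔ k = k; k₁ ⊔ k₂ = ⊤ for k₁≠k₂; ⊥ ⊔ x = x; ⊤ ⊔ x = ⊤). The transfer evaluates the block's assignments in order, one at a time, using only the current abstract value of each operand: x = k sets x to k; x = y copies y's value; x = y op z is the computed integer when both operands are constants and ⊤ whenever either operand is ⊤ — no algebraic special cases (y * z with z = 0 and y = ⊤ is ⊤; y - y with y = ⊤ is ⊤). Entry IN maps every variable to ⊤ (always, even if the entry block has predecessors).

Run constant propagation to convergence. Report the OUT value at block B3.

Per-block solution:
  B0:  IN=(all ⊤)  OUT=(all ⊤)
  B1:  IN=(all ⊤)  OUT=(all ⊤)
  B2:  IN=(all ⊤)  OUT=(all ⊤)
  B3:  IN=(all ⊤)  OUT={e:3; rest ⊤}
  B4:  IN=(all ⊤)  OUT=(all ⊤)

Merge at B3: IN[B3] = OUT[B2] = {a: ⊤, b: ⊤, c: ⊤, d: ⊤, e: ⊤, f: ⊤}
Applying B3's transfer function to that IN value gives OUT[B3] (row B3 above).

Answer: {a: ⊤, b: ⊤, c: ⊤, d: ⊤, e: 3, f: ⊤}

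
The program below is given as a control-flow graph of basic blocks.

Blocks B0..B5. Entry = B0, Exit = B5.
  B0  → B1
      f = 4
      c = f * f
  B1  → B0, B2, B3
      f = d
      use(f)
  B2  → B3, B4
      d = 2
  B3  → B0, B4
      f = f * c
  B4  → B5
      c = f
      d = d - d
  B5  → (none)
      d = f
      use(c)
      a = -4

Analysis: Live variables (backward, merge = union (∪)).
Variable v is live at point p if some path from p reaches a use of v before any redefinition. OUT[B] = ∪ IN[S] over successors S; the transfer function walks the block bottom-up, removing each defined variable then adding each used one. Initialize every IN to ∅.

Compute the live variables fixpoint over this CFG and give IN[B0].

Per-block solution:
  B0:  IN={d}  OUT={c, d}
  B1:  IN={c, d}  OUT={c, d, f}
  B2:  IN={c, f}  OUT={c, d, f}
  B3:  IN={c, d, f}  OUT={d, f}
  B4:  IN={d, f}  OUT={c, f}
  B5:  IN={c, f}  OUT={}

Merge at B0: OUT[B0] = IN[B1] = {c, d}
Applying B0's transfer function to that OUT value gives IN[B0] (row B0 above).

Answer: {d}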